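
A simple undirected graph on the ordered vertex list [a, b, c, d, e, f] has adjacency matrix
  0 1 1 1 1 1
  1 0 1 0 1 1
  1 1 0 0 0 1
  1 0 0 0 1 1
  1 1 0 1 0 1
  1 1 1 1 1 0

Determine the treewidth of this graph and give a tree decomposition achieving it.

Treewidth 3.
One optimal decomposition is:
Bags: B1 = {a, b, e, f}  B2 = {a, d, e, f}  B3 = {a, b, c, f}
Tree: B1–B2, B1–B3

Every bag has size at most 4, so the width is 4 − 1 = 3 and tw(G) ≤ 3. On the other hand G contains the 4-clique {a, d, e, f}. A clique must lie in a single bag of any decomposition, so no decomposition can have width below 3. The upper and lower bounds meet at 3, so that is the treewidth.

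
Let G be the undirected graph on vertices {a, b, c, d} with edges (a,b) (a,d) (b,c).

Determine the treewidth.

1

A width-1 tree decomposition is:
Bags: B1 = {a, b}  B2 = {a, d}  B3 = {b, c}
Tree: B1–B2, B1–B3
Every bag has size at most 2, so the width is 2 − 1 = 1 and tw(G) ≤ 1. Since G has at least one edge (e.g. b–a), it is not an edgeless graph, so tw(G) ≥ 1. Combining the bounds, tw(G) = 1.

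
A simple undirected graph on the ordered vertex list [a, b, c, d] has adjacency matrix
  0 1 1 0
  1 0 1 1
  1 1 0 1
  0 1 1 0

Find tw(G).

A width-2 tree decomposition is:
Bags: B1 = {b, c, d}  B2 = {a, b, c}
Tree: B1–B2
Every bag has size at most 3, so the width is 3 − 1 = 2 and tw(G) ≤ 2. Conversely, {b, c, d} is a clique of size 3, and the vertices of any clique must share a bag in every tree decomposition; so some bag has ≥ 3 vertices and tw(G) ≥ 2. Hence tw(G) = 2 exactly.

2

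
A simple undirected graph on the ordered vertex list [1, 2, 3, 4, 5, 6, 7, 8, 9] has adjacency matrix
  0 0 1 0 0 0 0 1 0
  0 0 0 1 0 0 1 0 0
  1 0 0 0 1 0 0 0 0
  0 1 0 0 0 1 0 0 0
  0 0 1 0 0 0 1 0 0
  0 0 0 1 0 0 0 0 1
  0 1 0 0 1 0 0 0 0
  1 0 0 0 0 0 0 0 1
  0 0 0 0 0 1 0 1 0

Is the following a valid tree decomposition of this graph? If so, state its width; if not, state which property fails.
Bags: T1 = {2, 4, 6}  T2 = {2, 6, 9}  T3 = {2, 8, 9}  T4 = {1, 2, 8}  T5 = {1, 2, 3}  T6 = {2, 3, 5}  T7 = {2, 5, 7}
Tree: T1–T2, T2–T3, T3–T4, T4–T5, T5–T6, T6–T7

Yes; width 2.

Vertex coverage: the bags together contain {1, 2, 3, 4, 5, 6, 7, 8, 9}, the full vertex set. Edge coverage: each edge of G has both endpoints in at least one bag. Running intersection: for every vertex, the bags containing it form a connected subtree. All three properties hold, so this is a valid tree decomposition of width max|bag| − 1 = 2, and hence tw(G) ≤ 2.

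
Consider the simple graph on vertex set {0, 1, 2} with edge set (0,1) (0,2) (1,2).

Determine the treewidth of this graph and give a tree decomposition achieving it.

Treewidth 2.
One optimal decomposition is:
Bags: B1 = {0, 1, 2}
Tree: (single bag)

A single bag containing all 3 vertices is trivially a valid decomposition of width 2. For the lower bound, the 3 vertices {0, 1, 2} are pairwise adjacent, and any tree decomposition puts a clique entirely inside one bag — forcing width ≥ 2. Combining the bounds, tw(G) = 2.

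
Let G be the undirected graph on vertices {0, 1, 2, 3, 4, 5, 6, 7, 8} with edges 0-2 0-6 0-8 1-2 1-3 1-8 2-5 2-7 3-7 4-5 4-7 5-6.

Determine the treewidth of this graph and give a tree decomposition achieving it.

The largest bag has 4 vertices, giving width 3; this decomposition certifies tw(G) ≤ 3. For the lower bound: the 4 vertex sets {3,4,7}, {1}, {2}, {0,5,6,8} are disjoint, each induces a connected subgraph, and every pair is joined by at least one edge of G. Contracting each set to a single vertex therefore yields K_{4} as a minor, and since treewidth is minor-monotone, tw(G) ≥ tw(K_{4}) = 3. Combining the bounds, tw(G) = 3.

Treewidth 3.
One optimal decomposition is:
Bags: B1 = {1, 3, 4, 7}  B2 = {1, 2, 4, 7}  B3 = {1, 2, 4, 5}  B4 = {1, 2, 5, 8}  B5 = {0, 2, 5, 8}  B6 = {0, 5, 6, 8}
Tree: B1–B2, B2–B3, B3–B4, B4–B5, B5–B6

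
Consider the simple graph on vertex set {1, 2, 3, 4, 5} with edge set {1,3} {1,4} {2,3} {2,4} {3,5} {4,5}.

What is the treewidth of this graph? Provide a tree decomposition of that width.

Treewidth 2.
One optimal decomposition is:
Bags: B1 = {2, 3, 4}  B2 = {3, 4, 5}  B3 = {1, 3, 4}
Tree: B1–B2, B2–B3

Each bag holds 3 vertices, so the decomposition has width 2, which upper-bounds the treewidth. Since 4–2–3–5–4 is a cycle in G, G is not acyclic. Forests are exactly the graphs of treewidth ≤ 1, so tw(G) ≥ 2. Combining the bounds, tw(G) = 2.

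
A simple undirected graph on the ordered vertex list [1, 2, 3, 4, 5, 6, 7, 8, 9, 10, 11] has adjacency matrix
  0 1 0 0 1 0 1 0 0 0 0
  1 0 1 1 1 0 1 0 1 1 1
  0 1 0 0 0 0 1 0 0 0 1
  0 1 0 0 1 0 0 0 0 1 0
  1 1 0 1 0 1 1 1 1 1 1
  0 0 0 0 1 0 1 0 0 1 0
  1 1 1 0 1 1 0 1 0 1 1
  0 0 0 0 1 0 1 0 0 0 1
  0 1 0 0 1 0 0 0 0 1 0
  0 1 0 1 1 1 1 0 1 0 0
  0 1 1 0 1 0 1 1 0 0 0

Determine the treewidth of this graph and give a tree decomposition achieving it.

The largest bag has 4 vertices, giving width 3; this decomposition certifies tw(G) ≤ 3. On the other hand G contains the 4-clique {2, 3, 7, 11}. A clique must lie in a single bag of any decomposition, so no decomposition can have width below 3. Therefore the treewidth is 3.

Treewidth 3.
One optimal decomposition is:
Bags: B1 = {2, 5, 7, 10}  B2 = {2, 5, 7, 11}  B3 = {1, 2, 5, 7}  B4 = {5, 6, 7, 10}  B5 = {2, 3, 7, 11}  B6 = {2, 4, 5, 10}  B7 = {5, 7, 8, 11}  B8 = {2, 5, 9, 10}
Tree: B1–B2, B1–B3, B1–B4, B2–B5, B1–B6, B2–B7, B1–B8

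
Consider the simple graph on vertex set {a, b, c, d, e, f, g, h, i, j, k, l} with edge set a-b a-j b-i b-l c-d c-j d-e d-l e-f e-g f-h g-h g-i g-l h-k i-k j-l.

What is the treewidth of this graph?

A width-3 tree decomposition is:
Bags: B1 = {a, c, d, j}  B2 = {a, d, j, l}  B3 = {a, b, d, l}  B4 = {b, d, e, l}  B5 = {b, e, g, l}  B6 = {b, e, g, i}  B7 = {e, f, g, i}  B8 = {f, g, h, i}  B9 = {f, h, i, k}
Tree: B1–B2, B2–B3, B3–B4, B4–B5, B5–B6, B6–B7, B7–B8, B8–B9
Every bag has size at most 4, so the width is 4 − 1 = 3 and tw(G) ≤ 3. For the lower bound: the 4 vertex sets {a,c,j}, {d}, {l}, {b,e,g,i} are disjoint, each induces a connected subgraph, and every pair is joined by at least one edge of G. Contracting each set to a single vertex therefore yields K_{4} as a minor, and since treewidth is minor-monotone, tw(G) ≥ tw(K_{4}) = 3. Combining the bounds, tw(G) = 3.

3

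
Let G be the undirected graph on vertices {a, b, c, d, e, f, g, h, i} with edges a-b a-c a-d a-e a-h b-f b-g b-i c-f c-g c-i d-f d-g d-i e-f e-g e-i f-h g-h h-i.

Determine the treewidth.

A width-4 tree decomposition is:
Bags: B1 = {a, d, f, g, i}  B2 = {a, f, g, h, i}  B3 = {a, e, f, g, i}  B4 = {a, c, f, g, i}  B5 = {a, b, f, g, i}
Tree: B1–B2, B2–B3, B3–B4, B4–B5
Every bag has size at most 5, so the width is 5 − 1 = 4 and tw(G) ≤ 4. For the lower bound: the 5 vertex sets {d,i}, {f,h}, {a,e}, {g}, {c} are disjoint, each induces a connected subgraph, and every pair is joined by at least one edge of G. Contracting each set to a single vertex therefore yields K_{5} as a minor, and since treewidth is minor-monotone, tw(G) ≥ tw(K_{5}) = 4. Therefore the treewidth is 4.

4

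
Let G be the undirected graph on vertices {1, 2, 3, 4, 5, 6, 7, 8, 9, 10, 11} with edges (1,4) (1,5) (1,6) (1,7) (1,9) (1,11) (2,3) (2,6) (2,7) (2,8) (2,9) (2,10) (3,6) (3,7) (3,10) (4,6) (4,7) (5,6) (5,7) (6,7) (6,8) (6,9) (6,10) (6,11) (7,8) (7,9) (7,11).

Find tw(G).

A width-3 tree decomposition is:
Bags: B1 = {1, 6, 7, 11}  B2 = {1, 4, 6, 7}  B3 = {1, 6, 7, 9}  B4 = {2, 6, 7, 9}  B5 = {1, 5, 6, 7}  B6 = {2, 6, 7, 8}  B7 = {2, 3, 6, 7}  B8 = {2, 3, 6, 10}
Tree: B1–B2, B1–B3, B3–B4, B1–B5, B4–B6, B6–B7, B7–B8
Each bag holds 4 vertices, so the decomposition has width 3, which upper-bounds the treewidth. Conversely, {2, 3, 6, 10} is a clique of size 4, and the vertices of any clique must share a bag in every tree decomposition; so some bag has ≥ 4 vertices and tw(G) ≥ 3. Therefore the treewidth is 3.

3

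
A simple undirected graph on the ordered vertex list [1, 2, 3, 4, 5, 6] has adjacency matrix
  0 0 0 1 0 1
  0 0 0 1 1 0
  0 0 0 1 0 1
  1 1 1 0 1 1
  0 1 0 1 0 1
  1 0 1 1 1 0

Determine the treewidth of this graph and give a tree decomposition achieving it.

Treewidth 2.
Bags: B1 = {1, 4, 6}  B2 = {3, 4, 6}  B3 = {4, 5, 6}  B4 = {2, 4, 5}
Tree: B1–B2, B1–B3, B3–B4

The largest bag has 3 vertices, giving width 2; this decomposition certifies tw(G) ≤ 2. For the lower bound, the 3 vertices {2, 4, 5} are pairwise adjacent, and any tree decomposition puts a clique entirely inside one bag — forcing width ≥ 2. Hence tw(G) = 2 exactly.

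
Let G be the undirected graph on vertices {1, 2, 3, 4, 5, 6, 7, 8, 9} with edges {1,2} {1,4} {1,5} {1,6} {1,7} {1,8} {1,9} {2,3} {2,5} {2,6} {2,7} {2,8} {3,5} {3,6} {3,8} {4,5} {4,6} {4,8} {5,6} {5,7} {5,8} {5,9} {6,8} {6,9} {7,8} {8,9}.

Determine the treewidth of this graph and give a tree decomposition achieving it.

The largest bag has 5 vertices, giving width 4; this decomposition certifies tw(G) ≤ 4. On the other hand G contains the 5-clique {1, 5, 6, 8, 9}. A clique must lie in a single bag of any decomposition, so no decomposition can have width below 4. The upper and lower bounds meet at 4, so that is the treewidth.

Treewidth 4.
Bags: B1 = {2, 3, 5, 6, 8}  B2 = {1, 2, 5, 6, 8}  B3 = {1, 2, 5, 7, 8}  B4 = {1, 4, 5, 6, 8}  B5 = {1, 5, 6, 8, 9}
Tree: B1–B2, B2–B3, B2–B4, B2–B5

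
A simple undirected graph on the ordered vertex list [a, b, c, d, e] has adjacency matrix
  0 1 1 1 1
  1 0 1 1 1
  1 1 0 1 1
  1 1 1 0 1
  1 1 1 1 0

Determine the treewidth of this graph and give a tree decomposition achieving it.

A single bag containing all 5 vertices is trivially a valid decomposition of width 4. Conversely, {a, b, c, d, e} is a clique of size 5, and the vertices of any clique must share a bag in every tree decomposition; so some bag has ≥ 5 vertices and tw(G) ≥ 4. Combining the bounds, tw(G) = 4.

Treewidth 4.
One such decomposition:
Bags: B1 = {a, b, c, d, e}
Tree: (single bag)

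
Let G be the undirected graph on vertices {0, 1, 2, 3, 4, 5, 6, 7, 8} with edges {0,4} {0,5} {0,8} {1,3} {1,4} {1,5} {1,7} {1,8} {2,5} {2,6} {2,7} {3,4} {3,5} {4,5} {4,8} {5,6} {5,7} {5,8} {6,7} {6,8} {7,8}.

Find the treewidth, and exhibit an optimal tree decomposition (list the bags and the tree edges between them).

Treewidth 3.
Bags: B1 = {1, 5, 7, 8}  B2 = {1, 4, 5, 8}  B3 = {1, 3, 4, 5}  B4 = {5, 6, 7, 8}  B5 = {0, 4, 5, 8}  B6 = {2, 5, 6, 7}
Tree: B1–B2, B2–B3, B1–B4, B2–B5, B4–B6

Every bag has size at most 4, so the width is 4 − 1 = 3 and tw(G) ≤ 3. Conversely, {0, 4, 5, 8} is a clique of size 4, and the vertices of any clique must share a bag in every tree decomposition; so some bag has ≥ 4 vertices and tw(G) ≥ 3. Therefore the treewidth is 3.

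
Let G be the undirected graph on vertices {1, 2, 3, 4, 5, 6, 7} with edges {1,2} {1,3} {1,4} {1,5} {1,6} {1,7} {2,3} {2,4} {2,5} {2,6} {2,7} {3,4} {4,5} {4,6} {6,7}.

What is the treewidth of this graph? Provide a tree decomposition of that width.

Treewidth 3.
One such decomposition:
Bags: B1 = {1, 2, 6, 7}  B2 = {1, 2, 4, 6}  B3 = {1, 2, 3, 4}  B4 = {1, 2, 4, 5}
Tree: B1–B2, B2–B3, B3–B4

The largest bag has 4 vertices, giving width 3; this decomposition certifies tw(G) ≤ 3. Conversely, {1, 2, 3, 4} is a clique of size 4, and the vertices of any clique must share a bag in every tree decomposition; so some bag has ≥ 4 vertices and tw(G) ≥ 3. The upper and lower bounds meet at 3, so that is the treewidth.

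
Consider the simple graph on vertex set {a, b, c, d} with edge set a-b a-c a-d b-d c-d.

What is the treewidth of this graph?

A width-2 tree decomposition is:
Bags: B1 = {a, b, d}  B2 = {a, c, d}
Tree: B1–B2
Each bag holds 3 vertices, so the decomposition has width 2, which upper-bounds the treewidth. Conversely, {a, c, d} is a clique of size 3, and the vertices of any clique must share a bag in every tree decomposition; so some bag has ≥ 3 vertices and tw(G) ≥ 2. Combining the bounds, tw(G) = 2.

2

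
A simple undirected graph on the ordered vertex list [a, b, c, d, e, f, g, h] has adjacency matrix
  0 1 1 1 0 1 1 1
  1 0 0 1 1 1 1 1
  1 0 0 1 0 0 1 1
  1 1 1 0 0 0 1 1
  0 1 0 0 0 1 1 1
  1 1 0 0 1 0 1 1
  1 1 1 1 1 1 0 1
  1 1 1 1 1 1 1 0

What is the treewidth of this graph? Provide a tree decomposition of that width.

Treewidth 4.
One optimal decomposition is:
Bags: B1 = {a, b, f, g, h}  B2 = {a, b, d, g, h}  B3 = {b, e, f, g, h}  B4 = {a, c, d, g, h}
Tree: B1–B2, B1–B3, B2–B4

The largest bag has 5 vertices, giving width 4; this decomposition certifies tw(G) ≤ 4. Conversely, {a, c, d, g, h} is a clique of size 5, and the vertices of any clique must share a bag in every tree decomposition; so some bag has ≥ 5 vertices and tw(G) ≥ 4. Hence tw(G) = 4 exactly.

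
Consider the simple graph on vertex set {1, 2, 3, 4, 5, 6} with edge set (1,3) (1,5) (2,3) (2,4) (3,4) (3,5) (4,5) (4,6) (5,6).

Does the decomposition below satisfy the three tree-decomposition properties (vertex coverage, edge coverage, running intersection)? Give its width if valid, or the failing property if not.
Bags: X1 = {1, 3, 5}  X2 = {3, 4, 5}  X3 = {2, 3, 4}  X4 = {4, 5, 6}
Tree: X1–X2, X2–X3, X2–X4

Yes; width 2.

Vertex coverage: the bags together contain {1, 2, 3, 4, 5, 6}, the full vertex set. Edge coverage: each edge of G has both endpoints in at least one bag. Running intersection: for every vertex, the bags containing it form a connected subtree. All three properties hold, so this is a valid tree decomposition of width max|bag| − 1 = 2, and hence tw(G) ≤ 2.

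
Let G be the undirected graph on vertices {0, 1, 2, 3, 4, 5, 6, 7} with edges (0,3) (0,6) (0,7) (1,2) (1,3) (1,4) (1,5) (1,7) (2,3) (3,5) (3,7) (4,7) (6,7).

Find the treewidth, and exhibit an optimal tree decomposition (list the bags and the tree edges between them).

The largest bag has 3 vertices, giving width 2; this decomposition certifies tw(G) ≤ 2. For the lower bound, the 3 vertices {0, 3, 7} are pairwise adjacent, and any tree decomposition puts a clique entirely inside one bag — forcing width ≥ 2. Combining the bounds, tw(G) = 2.

Treewidth 2.
One such decomposition:
Bags: B1 = {1, 2, 3}  B2 = {1, 3, 7}  B3 = {1, 3, 5}  B4 = {1, 4, 7}  B5 = {0, 3, 7}  B6 = {0, 6, 7}
Tree: B1–B2, B2–B3, B2–B4, B2–B5, B5–B6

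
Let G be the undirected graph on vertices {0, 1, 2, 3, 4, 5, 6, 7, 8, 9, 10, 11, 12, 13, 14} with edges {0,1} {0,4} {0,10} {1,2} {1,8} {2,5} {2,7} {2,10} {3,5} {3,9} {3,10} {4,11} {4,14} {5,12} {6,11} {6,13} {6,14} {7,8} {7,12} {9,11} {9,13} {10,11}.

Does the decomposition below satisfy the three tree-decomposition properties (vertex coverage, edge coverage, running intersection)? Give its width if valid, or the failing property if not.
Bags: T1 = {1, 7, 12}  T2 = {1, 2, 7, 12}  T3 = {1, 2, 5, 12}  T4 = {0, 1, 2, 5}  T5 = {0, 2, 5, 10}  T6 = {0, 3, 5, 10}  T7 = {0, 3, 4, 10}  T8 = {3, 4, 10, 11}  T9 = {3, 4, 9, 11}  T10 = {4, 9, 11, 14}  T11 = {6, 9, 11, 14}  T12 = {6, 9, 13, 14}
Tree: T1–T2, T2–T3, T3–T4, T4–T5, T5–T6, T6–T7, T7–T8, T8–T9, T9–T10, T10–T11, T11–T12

A tree decomposition must satisfy three properties: every vertex lies in some bag; for every edge, both endpoints lie together in some bag; and for every vertex, the bags containing it form a connected subtree. Here vertex 8 appears in no bag, so the decomposition is invalid.

No — vertex 8 appears in no bag.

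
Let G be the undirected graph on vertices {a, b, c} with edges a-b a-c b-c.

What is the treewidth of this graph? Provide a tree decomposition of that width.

With just one bag of size 3, the width is 3 − 1 = 2, so tw(G) ≤ 2. On the other hand G contains the 3-clique {a, b, c}. A clique must lie in a single bag of any decomposition, so no decomposition can have width below 2. Therefore the treewidth is 2.

Treewidth 2.
One such decomposition:
Bags: B1 = {a, b, c}
Tree: (single bag)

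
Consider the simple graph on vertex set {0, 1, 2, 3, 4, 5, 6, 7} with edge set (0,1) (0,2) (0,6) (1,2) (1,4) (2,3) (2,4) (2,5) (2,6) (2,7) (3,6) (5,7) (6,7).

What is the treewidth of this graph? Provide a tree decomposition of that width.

The largest bag has 3 vertices, giving width 2; this decomposition certifies tw(G) ≤ 2. On the other hand G contains the 3-clique {0, 1, 2}. A clique must lie in a single bag of any decomposition, so no decomposition can have width below 2. Therefore the treewidth is 2.

Treewidth 2.
Bags: B1 = {0, 2, 6}  B2 = {2, 3, 6}  B3 = {0, 1, 2}  B4 = {2, 6, 7}  B5 = {1, 2, 4}  B6 = {2, 5, 7}
Tree: B1–B2, B1–B3, B1–B4, B3–B5, B4–B6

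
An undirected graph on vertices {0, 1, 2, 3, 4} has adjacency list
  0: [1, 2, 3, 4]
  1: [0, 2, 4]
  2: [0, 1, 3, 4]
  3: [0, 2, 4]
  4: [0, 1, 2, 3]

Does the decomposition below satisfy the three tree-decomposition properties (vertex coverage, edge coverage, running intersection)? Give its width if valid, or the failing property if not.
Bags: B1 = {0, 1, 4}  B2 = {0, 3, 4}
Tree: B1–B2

A tree decomposition must satisfy three properties: every vertex lies in some bag; for every edge, both endpoints lie together in some bag; and for every vertex, the bags containing it form a connected subtree. Here vertex 2 appears in no bag, so the decomposition is invalid.

No — vertex 2 appears in no bag.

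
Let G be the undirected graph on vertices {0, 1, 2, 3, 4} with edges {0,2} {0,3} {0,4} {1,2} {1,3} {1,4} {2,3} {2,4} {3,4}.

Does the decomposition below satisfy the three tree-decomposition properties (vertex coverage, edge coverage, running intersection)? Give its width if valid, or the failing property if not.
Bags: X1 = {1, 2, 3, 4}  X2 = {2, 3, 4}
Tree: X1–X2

A tree decomposition must satisfy three properties: every vertex lies in some bag; for every edge, both endpoints lie together in some bag; and for every vertex, the bags containing it form a connected subtree. Here vertex 0 appears in no bag, so the decomposition is invalid.

No — vertex 0 appears in no bag.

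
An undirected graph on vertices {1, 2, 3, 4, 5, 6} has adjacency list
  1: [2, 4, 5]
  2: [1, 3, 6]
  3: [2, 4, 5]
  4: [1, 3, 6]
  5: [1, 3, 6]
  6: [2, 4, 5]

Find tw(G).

A width-3 tree decomposition is:
Bags: B1 = {1, 2, 3, 6}  B2 = {1, 3, 4, 6}  B3 = {1, 3, 5, 6}
Tree: B1–B2, B2–B3
Each bag holds 4 vertices, so the decomposition has width 3, which upper-bounds the treewidth. For the lower bound: the 4 vertex sets {2,3}, {1,4}, {6}, {5} are disjoint, each induces a connected subgraph, and every pair is joined by at least one edge of G. Contracting each set to a single vertex therefore yields K_{4} as a minor, and since treewidth is minor-monotone, tw(G) ≥ tw(K_{4}) = 3. Therefore the treewidth is 3.

3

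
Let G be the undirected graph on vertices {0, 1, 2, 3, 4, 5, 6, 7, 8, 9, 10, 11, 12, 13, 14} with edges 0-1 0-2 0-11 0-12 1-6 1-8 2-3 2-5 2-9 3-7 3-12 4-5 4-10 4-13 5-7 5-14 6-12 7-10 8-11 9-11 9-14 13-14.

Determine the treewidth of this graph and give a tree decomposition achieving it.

Every bag has size at most 4, so the width is 4 − 1 = 3 and tw(G) ≤ 3. For the lower bound: the 4 vertex sets {4,10,13}, {7}, {5}, {2,3,9,14} are disjoint, each induces a connected subgraph, and every pair is joined by at least one edge of G. Contracting each set to a single vertex therefore yields K_{4} as a minor, and since treewidth is minor-monotone, tw(G) ≥ tw(K_{4}) = 3. Hence tw(G) = 3 exactly.

Treewidth 3.
Bags: B1 = {4, 7, 10, 13}  B2 = {4, 5, 7, 13}  B3 = {5, 7, 13, 14}  B4 = {3, 5, 7, 14}  B5 = {2, 3, 5, 14}  B6 = {2, 3, 9, 14}  B7 = {2, 3, 9, 12}  B8 = {0, 2, 9, 12}  B9 = {0, 9, 11, 12}  B10 = {0, 6, 11, 12}  B11 = {0, 1, 6, 11}  B12 = {1, 6, 8, 11}
Tree: B1–B2, B2–B3, B3–B4, B4–B5, B5–B6, B6–B7, B7–B8, B8–B9, B9–B10, B10–B11, B11–B12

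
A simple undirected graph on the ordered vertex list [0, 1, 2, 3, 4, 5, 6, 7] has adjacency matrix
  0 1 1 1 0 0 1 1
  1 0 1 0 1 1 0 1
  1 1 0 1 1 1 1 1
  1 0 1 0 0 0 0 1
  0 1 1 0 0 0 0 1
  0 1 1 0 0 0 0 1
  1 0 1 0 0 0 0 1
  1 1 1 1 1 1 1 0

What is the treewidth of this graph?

A width-3 tree decomposition is:
Bags: B1 = {1, 2, 5, 7}  B2 = {0, 1, 2, 7}  B3 = {0, 2, 6, 7}  B4 = {0, 2, 3, 7}  B5 = {1, 2, 4, 7}
Tree: B1–B2, B2–B3, B2–B4, B1–B5
Every bag has size at most 4, so the width is 4 − 1 = 3 and tw(G) ≤ 3. Conversely, {0, 1, 2, 7} is a clique of size 4, and the vertices of any clique must share a bag in every tree decomposition; so some bag has ≥ 4 vertices and tw(G) ≥ 3. Combining the bounds, tw(G) = 3.

3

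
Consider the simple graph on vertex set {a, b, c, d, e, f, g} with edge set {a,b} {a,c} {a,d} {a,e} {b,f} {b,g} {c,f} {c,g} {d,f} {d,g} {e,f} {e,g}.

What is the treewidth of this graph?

3

A width-3 tree decomposition is:
Bags: B1 = {a, c, f, g}  B2 = {a, e, f, g}  B3 = {a, d, f, g}  B4 = {a, b, f, g}
Tree: B1–B2, B2–B3, B3–B4
Every bag has size at most 4, so the width is 4 − 1 = 3 and tw(G) ≤ 3. For the lower bound: the 4 vertex sets {c,f}, {a,e}, {g}, {d} are disjoint, each induces a connected subgraph, and every pair is joined by at least one edge of G. Contracting each set to a single vertex therefore yields K_{4} as a minor, and since treewidth is minor-monotone, tw(G) ≥ tw(K_{4}) = 3. Therefore the treewidth is 3.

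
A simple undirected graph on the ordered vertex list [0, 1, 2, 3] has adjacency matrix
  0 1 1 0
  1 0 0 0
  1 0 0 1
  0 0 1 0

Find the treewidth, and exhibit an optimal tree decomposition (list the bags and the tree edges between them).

Treewidth 1.
One such decomposition:
Bags: B1 = {0, 2}  B2 = {0, 1}  B3 = {2, 3}
Tree: B1–B2, B1–B3

The largest bag has 2 vertices, giving width 1; this decomposition certifies tw(G) ≤ 1. Since G has at least one edge (e.g. 2–0), it is not an edgeless graph, so tw(G) ≥ 1. The upper and lower bounds meet at 1, so that is the treewidth.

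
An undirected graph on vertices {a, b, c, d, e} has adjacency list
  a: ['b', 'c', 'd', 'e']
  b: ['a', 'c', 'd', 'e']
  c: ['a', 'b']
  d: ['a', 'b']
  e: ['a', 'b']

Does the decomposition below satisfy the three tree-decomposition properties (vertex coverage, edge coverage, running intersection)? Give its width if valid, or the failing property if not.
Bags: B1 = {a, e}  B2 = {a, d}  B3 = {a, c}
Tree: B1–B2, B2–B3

No — vertex b appears in no bag.

A tree decomposition must satisfy three properties: every vertex lies in some bag; for every edge, both endpoints lie together in some bag; and for every vertex, the bags containing it form a connected subtree. Here vertex b appears in no bag, so the decomposition is invalid.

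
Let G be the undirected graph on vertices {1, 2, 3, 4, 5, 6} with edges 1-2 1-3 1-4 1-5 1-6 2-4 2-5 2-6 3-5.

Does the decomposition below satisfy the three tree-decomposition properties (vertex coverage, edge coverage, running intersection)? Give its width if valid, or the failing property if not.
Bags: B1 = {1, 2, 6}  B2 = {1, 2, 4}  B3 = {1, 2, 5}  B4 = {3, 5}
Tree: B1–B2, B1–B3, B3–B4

No — edge (1,3) lies in no bag.

A tree decomposition must satisfy three properties: every vertex lies in some bag; for every edge, both endpoints lie together in some bag; and for every vertex, the bags containing it form a connected subtree. Here edge (1,3) lies in no bag, so the decomposition is invalid.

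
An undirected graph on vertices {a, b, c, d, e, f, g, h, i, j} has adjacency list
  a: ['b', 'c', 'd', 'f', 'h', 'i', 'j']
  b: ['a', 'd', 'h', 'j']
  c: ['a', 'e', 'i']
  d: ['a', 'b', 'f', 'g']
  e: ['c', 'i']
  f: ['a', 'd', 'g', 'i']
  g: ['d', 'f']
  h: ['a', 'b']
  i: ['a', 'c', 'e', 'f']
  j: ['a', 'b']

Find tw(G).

A width-2 tree decomposition is:
Bags: B1 = {a, d, f}  B2 = {a, f, i}  B3 = {a, b, d}  B4 = {a, c, i}  B5 = {a, b, j}  B6 = {c, e, i}  B7 = {d, f, g}  B8 = {a, b, h}
Tree: B1–B2, B1–B3, B2–B4, B3–B5, B4–B6, B1–B7, B3–B8
Each bag holds 3 vertices, so the decomposition has width 2, which upper-bounds the treewidth. Conversely, {d, f, g} is a clique of size 3, and the vertices of any clique must share a bag in every tree decomposition; so some bag has ≥ 3 vertices and tw(G) ≥ 2. Hence tw(G) = 2 exactly.

2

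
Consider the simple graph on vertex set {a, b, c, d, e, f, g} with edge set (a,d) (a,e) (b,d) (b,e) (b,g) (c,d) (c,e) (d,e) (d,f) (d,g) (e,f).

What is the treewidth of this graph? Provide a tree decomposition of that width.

Each bag holds 3 vertices, so the decomposition has width 2, which upper-bounds the treewidth. On the other hand G contains the 3-clique {b, d, g}. A clique must lie in a single bag of any decomposition, so no decomposition can have width below 2. The upper and lower bounds meet at 2, so that is the treewidth.

Treewidth 2.
One such decomposition:
Bags: B1 = {b, d, e}  B2 = {a, d, e}  B3 = {b, d, g}  B4 = {d, e, f}  B5 = {c, d, e}
Tree: B1–B2, B1–B3, B2–B4, B4–B5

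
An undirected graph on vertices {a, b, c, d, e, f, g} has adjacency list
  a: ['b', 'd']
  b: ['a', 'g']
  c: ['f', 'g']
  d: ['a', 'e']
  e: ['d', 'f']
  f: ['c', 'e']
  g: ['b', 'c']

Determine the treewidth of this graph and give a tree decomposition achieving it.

Treewidth 2.
One optimal decomposition is:
Bags: B1 = {c, e, f}  B2 = {c, d, e}  B3 = {a, c, d}  B4 = {a, b, c}  B5 = {b, c, g}
Tree: B1–B2, B2–B3, B3–B4, B4–B5

The largest bag has 3 vertices, giving width 2; this decomposition certifies tw(G) ≤ 2. The edges c–f–e–d–a–b–g–c form a cycle, so G is not a tree and its treewidth is at least 2. Hence tw(G) = 2 exactly.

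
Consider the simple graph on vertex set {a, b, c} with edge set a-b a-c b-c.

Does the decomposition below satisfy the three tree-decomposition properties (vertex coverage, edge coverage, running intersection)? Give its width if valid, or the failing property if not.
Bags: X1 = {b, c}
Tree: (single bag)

No — vertex a appears in no bag.

A tree decomposition must satisfy three properties: every vertex lies in some bag; for every edge, both endpoints lie together in some bag; and for every vertex, the bags containing it form a connected subtree. Here vertex a appears in no bag, so the decomposition is invalid.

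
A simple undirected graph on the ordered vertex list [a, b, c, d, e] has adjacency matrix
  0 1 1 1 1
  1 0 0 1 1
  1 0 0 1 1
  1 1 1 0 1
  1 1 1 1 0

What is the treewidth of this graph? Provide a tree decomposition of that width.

Treewidth 3.
One optimal decomposition is:
Bags: B1 = {a, b, d, e}  B2 = {a, c, d, e}
Tree: B1–B2

The largest bag has 4 vertices, giving width 3; this decomposition certifies tw(G) ≤ 3. For the lower bound, the 4 vertices {a, c, d, e} are pairwise adjacent, and any tree decomposition puts a clique entirely inside one bag — forcing width ≥ 3. Therefore the treewidth is 3.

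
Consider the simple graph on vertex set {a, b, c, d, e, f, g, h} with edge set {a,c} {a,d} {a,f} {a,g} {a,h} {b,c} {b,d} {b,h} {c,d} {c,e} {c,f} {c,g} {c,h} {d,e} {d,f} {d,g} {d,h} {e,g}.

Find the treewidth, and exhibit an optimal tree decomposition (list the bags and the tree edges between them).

Treewidth 3.
One such decomposition:
Bags: B1 = {a, c, d, g}  B2 = {c, d, e, g}  B3 = {a, c, d, h}  B4 = {a, c, d, f}  B5 = {b, c, d, h}
Tree: B1–B2, B1–B3, B1–B4, B3–B5

Every bag has size at most 4, so the width is 4 − 1 = 3 and tw(G) ≤ 3. For the lower bound, the 4 vertices {c, d, e, g} are pairwise adjacent, and any tree decomposition puts a clique entirely inside one bag — forcing width ≥ 3. Hence tw(G) = 3 exactly.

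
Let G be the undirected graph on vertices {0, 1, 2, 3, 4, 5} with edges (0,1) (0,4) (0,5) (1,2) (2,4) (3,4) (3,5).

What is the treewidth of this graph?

A width-2 tree decomposition is:
Bags: B1 = {0, 1, 2}  B2 = {0, 2, 4}  B3 = {0, 4, 5}  B4 = {3, 4, 5}
Tree: B1–B2, B2–B3, B3–B4
Each bag holds 3 vertices, so the decomposition has width 2, which upper-bounds the treewidth. Since 1–2–4–0–1 is a cycle in G, G is not acyclic. Forests are exactly the graphs of treewidth ≤ 1, so tw(G) ≥ 2. Hence tw(G) = 2 exactly.

2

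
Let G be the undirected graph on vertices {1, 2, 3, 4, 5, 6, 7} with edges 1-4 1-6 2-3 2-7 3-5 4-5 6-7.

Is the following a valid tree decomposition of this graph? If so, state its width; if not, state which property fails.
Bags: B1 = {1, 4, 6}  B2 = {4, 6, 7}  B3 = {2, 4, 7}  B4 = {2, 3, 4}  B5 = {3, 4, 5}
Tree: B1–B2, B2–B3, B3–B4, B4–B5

Checking the three conditions: (i) the bags cover all of {1, 2, 3, 4, 5, 6, 7}; (ii) for each edge, some bag contains both endpoints; (iii) the bags containing any fixed vertex form a subtree. All hold, so the decomposition is valid with width 3 − 1 = 2.

Yes; width 2.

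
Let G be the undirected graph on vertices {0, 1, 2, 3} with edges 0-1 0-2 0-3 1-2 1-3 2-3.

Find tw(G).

A width-3 tree decomposition is:
Bags: B1 = {0, 1, 2, 3}
Tree: (single bag)
A single bag containing all 4 vertices is trivially a valid decomposition of width 3. For the lower bound, the 4 vertices {0, 1, 2, 3} are pairwise adjacent, and any tree decomposition puts a clique entirely inside one bag — forcing width ≥ 3. Hence tw(G) = 3 exactly.

3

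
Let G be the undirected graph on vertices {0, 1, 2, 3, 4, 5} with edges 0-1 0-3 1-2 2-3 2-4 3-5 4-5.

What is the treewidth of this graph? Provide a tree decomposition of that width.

Treewidth 2.
One such decomposition:
Bags: B1 = {0, 1, 2}  B2 = {0, 2, 3}  B3 = {2, 3, 4}  B4 = {3, 4, 5}
Tree: B1–B2, B2–B3, B3–B4

Each bag holds 3 vertices, so the decomposition has width 2, which upper-bounds the treewidth. Since 1–0–3–2–1 is a cycle in G, G is not acyclic. Forests are exactly the graphs of treewidth ≤ 1, so tw(G) ≥ 2. Combining the bounds, tw(G) = 2.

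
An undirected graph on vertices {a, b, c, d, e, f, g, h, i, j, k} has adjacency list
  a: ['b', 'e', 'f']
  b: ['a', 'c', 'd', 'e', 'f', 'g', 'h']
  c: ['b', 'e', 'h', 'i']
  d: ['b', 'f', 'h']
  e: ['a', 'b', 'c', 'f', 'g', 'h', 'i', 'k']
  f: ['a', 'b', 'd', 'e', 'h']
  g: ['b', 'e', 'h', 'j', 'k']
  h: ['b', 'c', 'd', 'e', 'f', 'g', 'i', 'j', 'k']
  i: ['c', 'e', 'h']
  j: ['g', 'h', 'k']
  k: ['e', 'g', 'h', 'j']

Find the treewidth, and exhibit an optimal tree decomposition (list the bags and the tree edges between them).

Treewidth 3.
One optimal decomposition is:
Bags: B1 = {b, e, f, h}  B2 = {b, e, g, h}  B3 = {a, b, e, f}  B4 = {b, c, e, h}  B5 = {b, d, f, h}  B6 = {c, e, h, i}  B7 = {e, g, h, k}  B8 = {g, h, j, k}
Tree: B1–B2, B1–B3, B1–B4, B1–B5, B4–B6, B2–B7, B7–B8

The largest bag has 4 vertices, giving width 3; this decomposition certifies tw(G) ≤ 3. On the other hand G contains the 4-clique {b, d, f, h}. A clique must lie in a single bag of any decomposition, so no decomposition can have width below 3. Hence tw(G) = 3 exactly.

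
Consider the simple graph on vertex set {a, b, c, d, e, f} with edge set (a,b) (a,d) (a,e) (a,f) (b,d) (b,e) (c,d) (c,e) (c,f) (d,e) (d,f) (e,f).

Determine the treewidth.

A width-3 tree decomposition is:
Bags: B1 = {c, d, e, f}  B2 = {a, d, e, f}  B3 = {a, b, d, e}
Tree: B1–B2, B2–B3
Every bag has size at most 4, so the width is 4 − 1 = 3 and tw(G) ≤ 3. Conversely, {c, d, e, f} is a clique of size 4, and the vertices of any clique must share a bag in every tree decomposition; so some bag has ≥ 4 vertices and tw(G) ≥ 3. Therefore the treewidth is 3.

3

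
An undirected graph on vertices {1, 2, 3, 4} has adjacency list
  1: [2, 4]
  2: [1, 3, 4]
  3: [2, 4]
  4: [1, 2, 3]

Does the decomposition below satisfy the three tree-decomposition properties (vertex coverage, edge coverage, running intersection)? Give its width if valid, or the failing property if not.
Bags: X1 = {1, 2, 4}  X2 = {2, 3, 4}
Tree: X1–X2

Yes; width 2.

Every vertex of G appears in some bag (union = {1, 2, 3, 4}); every edge is covered by a bag; and for each vertex v the set of bags containing v is connected in the bag tree. The decomposition is therefore valid. The largest bag has 3 vertices, so the width is 2.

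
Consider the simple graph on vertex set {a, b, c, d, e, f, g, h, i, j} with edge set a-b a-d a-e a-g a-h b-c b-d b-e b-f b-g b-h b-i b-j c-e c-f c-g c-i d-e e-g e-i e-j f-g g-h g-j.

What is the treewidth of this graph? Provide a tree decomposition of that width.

Treewidth 3.
Bags: B1 = {b, c, e, g}  B2 = {b, c, f, g}  B3 = {a, b, e, g}  B4 = {a, b, g, h}  B5 = {a, b, d, e}  B6 = {b, e, g, j}  B7 = {b, c, e, i}
Tree: B1–B2, B1–B3, B3–B4, B3–B5, B1–B6, B1–B7

Every bag has size at most 4, so the width is 4 − 1 = 3 and tw(G) ≤ 3. Conversely, {a, b, d, e} is a clique of size 4, and the vertices of any clique must share a bag in every tree decomposition; so some bag has ≥ 4 vertices and tw(G) ≥ 3. Combining the bounds, tw(G) = 3.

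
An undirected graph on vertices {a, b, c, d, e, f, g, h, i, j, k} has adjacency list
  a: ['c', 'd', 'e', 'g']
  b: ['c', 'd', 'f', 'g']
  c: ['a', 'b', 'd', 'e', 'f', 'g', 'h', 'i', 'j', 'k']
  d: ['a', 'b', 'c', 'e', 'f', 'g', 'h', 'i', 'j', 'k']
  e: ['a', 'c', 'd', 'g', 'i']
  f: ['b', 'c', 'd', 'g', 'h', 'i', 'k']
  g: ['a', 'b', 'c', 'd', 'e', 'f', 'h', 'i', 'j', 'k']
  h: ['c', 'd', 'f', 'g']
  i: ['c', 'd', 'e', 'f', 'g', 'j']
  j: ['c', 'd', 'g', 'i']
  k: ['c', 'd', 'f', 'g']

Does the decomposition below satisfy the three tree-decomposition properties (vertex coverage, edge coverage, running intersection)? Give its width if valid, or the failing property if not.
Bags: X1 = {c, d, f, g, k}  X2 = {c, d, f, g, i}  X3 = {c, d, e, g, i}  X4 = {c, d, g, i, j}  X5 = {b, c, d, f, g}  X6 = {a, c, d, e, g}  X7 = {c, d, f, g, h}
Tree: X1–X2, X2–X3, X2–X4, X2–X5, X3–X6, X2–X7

Vertex coverage: the bags together contain {a, b, c, d, e, f, g, h, i, j, k}, the full vertex set. Edge coverage: each edge of G has both endpoints in at least one bag. Running intersection: for every vertex, the bags containing it form a connected subtree. All three properties hold, so this is a valid tree decomposition of width max|bag| − 1 = 4, and hence tw(G) ≤ 4.

Yes; width 4.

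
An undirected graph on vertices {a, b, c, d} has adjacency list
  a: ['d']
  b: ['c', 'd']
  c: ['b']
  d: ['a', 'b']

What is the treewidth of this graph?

A width-1 tree decomposition is:
Bags: B1 = {a, d}  B2 = {b, d}  B3 = {b, c}
Tree: B1–B2, B2–B3
Every bag has size at most 2, so the width is 2 − 1 = 1 and tw(G) ≤ 1. Since G has at least one edge (e.g. d–a), it is not an edgeless graph, so tw(G) ≥ 1. The upper and lower bounds meet at 1, so that is the treewidth.

1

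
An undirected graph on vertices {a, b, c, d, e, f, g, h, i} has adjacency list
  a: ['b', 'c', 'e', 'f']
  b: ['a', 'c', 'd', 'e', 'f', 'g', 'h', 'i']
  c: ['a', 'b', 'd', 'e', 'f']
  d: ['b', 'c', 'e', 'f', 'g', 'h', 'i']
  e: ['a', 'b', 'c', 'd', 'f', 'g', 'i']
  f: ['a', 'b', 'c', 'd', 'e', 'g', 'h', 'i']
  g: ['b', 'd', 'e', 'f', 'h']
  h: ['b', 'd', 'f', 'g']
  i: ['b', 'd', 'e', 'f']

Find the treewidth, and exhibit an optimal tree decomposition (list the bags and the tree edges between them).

Each bag holds 5 vertices, so the decomposition has width 4, which upper-bounds the treewidth. On the other hand G contains the 5-clique {b, d, e, f, g}. A clique must lie in a single bag of any decomposition, so no decomposition can have width below 4. Therefore the treewidth is 4.

Treewidth 4.
One optimal decomposition is:
Bags: B1 = {b, d, e, f, i}  B2 = {b, d, e, f, g}  B3 = {b, c, d, e, f}  B4 = {b, d, f, g, h}  B5 = {a, b, c, e, f}
Tree: B1–B2, B1–B3, B2–B4, B3–B5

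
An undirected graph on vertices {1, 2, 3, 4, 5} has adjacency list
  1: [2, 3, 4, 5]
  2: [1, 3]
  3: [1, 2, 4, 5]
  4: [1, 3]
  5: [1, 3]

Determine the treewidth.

2

A width-2 tree decomposition is:
Bags: B1 = {1, 3, 4}  B2 = {1, 3, 5}  B3 = {1, 2, 3}
Tree: B1–B2, B2–B3
The largest bag has 3 vertices, giving width 2; this decomposition certifies tw(G) ≤ 2. Conversely, {1, 2, 3} is a clique of size 3, and the vertices of any clique must share a bag in every tree decomposition; so some bag has ≥ 3 vertices and tw(G) ≥ 2. Hence tw(G) = 2 exactly.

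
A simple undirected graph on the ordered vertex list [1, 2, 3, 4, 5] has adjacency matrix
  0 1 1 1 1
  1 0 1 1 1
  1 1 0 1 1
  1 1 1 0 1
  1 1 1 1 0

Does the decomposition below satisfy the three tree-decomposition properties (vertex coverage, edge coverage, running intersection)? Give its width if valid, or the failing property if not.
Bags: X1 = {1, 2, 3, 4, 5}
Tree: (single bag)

Every vertex of G appears in some bag (union = {1, 2, 3, 4, 5}); every edge is covered by a bag; and for each vertex v the set of bags containing v is connected in the bag tree. The decomposition is therefore valid. The largest bag has 5 vertices, so the width is 4.

Yes; width 4.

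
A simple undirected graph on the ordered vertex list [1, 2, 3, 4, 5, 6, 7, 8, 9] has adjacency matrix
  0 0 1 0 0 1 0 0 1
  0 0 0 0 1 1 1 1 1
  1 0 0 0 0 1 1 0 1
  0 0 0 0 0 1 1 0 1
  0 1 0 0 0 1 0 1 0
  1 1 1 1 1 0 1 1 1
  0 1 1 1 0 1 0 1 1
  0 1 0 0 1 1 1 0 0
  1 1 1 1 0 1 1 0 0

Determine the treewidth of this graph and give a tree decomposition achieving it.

Each bag holds 4 vertices, so the decomposition has width 3, which upper-bounds the treewidth. On the other hand G contains the 4-clique {1, 3, 6, 9}. A clique must lie in a single bag of any decomposition, so no decomposition can have width below 3. Hence tw(G) = 3 exactly.

Treewidth 3.
Bags: B1 = {2, 6, 7, 9}  B2 = {2, 6, 7, 8}  B3 = {3, 6, 7, 9}  B4 = {1, 3, 6, 9}  B5 = {2, 5, 6, 8}  B6 = {4, 6, 7, 9}
Tree: B1–B2, B1–B3, B3–B4, B2–B5, B1–B6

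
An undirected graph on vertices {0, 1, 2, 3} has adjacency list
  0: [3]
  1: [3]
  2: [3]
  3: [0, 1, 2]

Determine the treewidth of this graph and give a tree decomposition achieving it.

Treewidth 1.
One optimal decomposition is:
Bags: B1 = {2, 3}  B2 = {0, 3}  B3 = {1, 3}
Tree: B1–B2, B1–B3

The largest bag has 2 vertices, giving width 1; this decomposition certifies tw(G) ≤ 1. Any graph with an edge has treewidth ≥ 1, and G has the edge 3–2. Therefore the treewidth is 1.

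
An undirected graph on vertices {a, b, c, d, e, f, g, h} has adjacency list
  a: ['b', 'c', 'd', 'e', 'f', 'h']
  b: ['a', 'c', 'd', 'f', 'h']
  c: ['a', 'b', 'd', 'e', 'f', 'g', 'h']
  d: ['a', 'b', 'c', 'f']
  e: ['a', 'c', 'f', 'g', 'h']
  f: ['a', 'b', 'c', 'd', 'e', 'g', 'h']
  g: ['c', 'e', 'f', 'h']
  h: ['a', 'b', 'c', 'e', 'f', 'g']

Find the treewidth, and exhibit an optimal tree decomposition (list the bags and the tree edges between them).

Every bag has size at most 5, so the width is 5 − 1 = 4 and tw(G) ≤ 4. Conversely, {a, b, c, d, f} is a clique of size 5, and the vertices of any clique must share a bag in every tree decomposition; so some bag has ≥ 5 vertices and tw(G) ≥ 4. Combining the bounds, tw(G) = 4.

Treewidth 4.
One such decomposition:
Bags: B1 = {c, e, f, g, h}  B2 = {a, c, e, f, h}  B3 = {a, b, c, f, h}  B4 = {a, b, c, d, f}
Tree: B1–B2, B2–B3, B3–B4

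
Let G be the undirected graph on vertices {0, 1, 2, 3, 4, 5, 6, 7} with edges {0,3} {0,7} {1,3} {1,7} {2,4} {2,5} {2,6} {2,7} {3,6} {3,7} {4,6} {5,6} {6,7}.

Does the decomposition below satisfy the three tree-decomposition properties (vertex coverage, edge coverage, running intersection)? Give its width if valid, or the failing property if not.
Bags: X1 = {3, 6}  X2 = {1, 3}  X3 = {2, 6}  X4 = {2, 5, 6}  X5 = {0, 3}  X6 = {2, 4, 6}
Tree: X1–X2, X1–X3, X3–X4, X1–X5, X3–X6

A tree decomposition must satisfy three properties: every vertex lies in some bag; for every edge, both endpoints lie together in some bag; and for every vertex, the bags containing it form a connected subtree. Here vertex 7 appears in no bag, so the decomposition is invalid.

No — vertex 7 appears in no bag.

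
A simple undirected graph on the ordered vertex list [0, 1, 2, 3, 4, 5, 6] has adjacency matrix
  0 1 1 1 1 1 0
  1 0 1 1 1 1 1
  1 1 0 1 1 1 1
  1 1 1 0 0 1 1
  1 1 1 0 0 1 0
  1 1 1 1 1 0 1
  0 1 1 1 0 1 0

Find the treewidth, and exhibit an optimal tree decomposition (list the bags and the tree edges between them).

Treewidth 4.
One optimal decomposition is:
Bags: B1 = {0, 1, 2, 3, 5}  B2 = {1, 2, 3, 5, 6}  B3 = {0, 1, 2, 4, 5}
Tree: B1–B2, B1–B3

Every bag has size at most 5, so the width is 5 − 1 = 4 and tw(G) ≤ 4. On the other hand G contains the 5-clique {0, 1, 2, 3, 5}. A clique must lie in a single bag of any decomposition, so no decomposition can have width below 4. Therefore the treewidth is 4.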